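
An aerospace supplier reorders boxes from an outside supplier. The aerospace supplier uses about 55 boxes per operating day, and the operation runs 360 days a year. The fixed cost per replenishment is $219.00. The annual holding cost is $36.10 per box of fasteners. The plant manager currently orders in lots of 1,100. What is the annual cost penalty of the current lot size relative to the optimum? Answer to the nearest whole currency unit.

Extra cost ≈ $6,103 per year

Annual demand D = 55 × 360 = 19,800.
EOQ = √(2DS/H) = √(2 × 19,800 × 219 / 36.1) ≈ 490.14.
Cost at Q* = (D/Q*)S + (Q*/2)H = √(2DSH) ≈ $17,693.89.
Cost at Q = 1,100: (19,800/1,100)×219 + (1,100/2)×36.1 = $3,942.00 + $19,855.00 = $23,797.00.
Excess = $23,797.00 − $17,693.89 = $6,103.11.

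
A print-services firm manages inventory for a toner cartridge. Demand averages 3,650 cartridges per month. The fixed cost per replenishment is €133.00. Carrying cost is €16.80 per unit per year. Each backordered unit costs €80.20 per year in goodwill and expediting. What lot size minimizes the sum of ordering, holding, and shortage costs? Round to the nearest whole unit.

Q* ≈ 916 cartridges

Annual demand D = 3,650 × 12 = 43,800.
With planned backorders, Q* = √(2DS/H) · √((H+B)/B).
√(2DS/H) = √(2 × 43,800 × 133 / 16.8) = 832.766.
√((H+B)/B) = √((16.8+80.2)/80.2) = 1.0998.
Q* ≈ 915.845.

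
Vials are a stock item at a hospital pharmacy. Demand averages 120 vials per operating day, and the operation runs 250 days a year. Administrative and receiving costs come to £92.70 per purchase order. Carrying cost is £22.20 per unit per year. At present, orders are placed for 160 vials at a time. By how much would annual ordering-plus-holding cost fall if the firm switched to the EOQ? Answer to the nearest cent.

Extra cost ≈ £8,045.26 per year

Annual demand D = 120 × 250 = 30,000.
EOQ = √(2DS/H) = √(2 × 30,000 × 92.7 / 22.2) ≈ 500.54.
Cost at Q* = (D/Q*)S + (Q*/2)H = √(2DSH) ≈ £11,111.99.
Cost at Q = 160: (30,000/160)×92.7 + (160/2)×22.2 = £17,381.25 + £1,776.00 = £19,157.25.
Excess = £19,157.25 − £11,111.99 = £8,045.26.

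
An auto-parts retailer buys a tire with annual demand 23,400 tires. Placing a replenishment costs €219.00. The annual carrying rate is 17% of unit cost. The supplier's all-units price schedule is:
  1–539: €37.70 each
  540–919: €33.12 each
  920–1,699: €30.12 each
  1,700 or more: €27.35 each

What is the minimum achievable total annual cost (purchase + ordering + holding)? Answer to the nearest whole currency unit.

Holding cost per unit per year at price C is H = 0.17·C.
For each price level, check whether its EOQ is feasible; otherwise the best quantity at that price is the breakpoint.
Tier 1 (€37.70): EOQ = 1264.6 exceeds tier's upper bound 539, so this tier is dominated.
Tier 2 (€33.12): EOQ = 1349.2 exceeds tier's upper bound 919, so this tier is dominated.
EOQ at €30.12 = 1414.8 (feasible in tier 3): TC = 23,400×€30.12 + (23,400/1414.8)×219 + (1414.8/2)×0.17×€30.12 = €712,052.31.
EOQ at €27.35 = 1484.7 < 1700, so use break Q=1700: TC = 23,400×€27.35 + (23,400/1700.0)×219 + (1700.0/2)×0.17×€27.35 = €646,956.55.
Lowest total cost among the candidates is at Q = 1700.0.

TC* ≈ €646,957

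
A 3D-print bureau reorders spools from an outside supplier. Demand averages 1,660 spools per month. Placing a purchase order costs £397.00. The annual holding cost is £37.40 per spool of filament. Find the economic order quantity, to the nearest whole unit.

Annual demand D = 1,660 × 12 = 19,920.
EOQ = √(2DS / H) = √(2 × 19,920 × 397 / 37.4).
= √(15,816,480 / 37.4) = √422,900.5348 ≈ 650.308.

Q* ≈ 650 spools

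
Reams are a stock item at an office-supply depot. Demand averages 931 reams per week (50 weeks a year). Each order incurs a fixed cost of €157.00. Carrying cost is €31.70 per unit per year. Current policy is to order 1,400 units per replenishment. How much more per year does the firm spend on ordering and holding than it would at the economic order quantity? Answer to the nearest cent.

Annual demand D = 931 × 50 = 46,550.
EOQ = √(2DS/H) = √(2 × 46,550 × 157 / 31.7) ≈ 679.04.
Cost at Q* = (D/Q*)S + (Q*/2)H = √(2DSH) ≈ €21,525.55.
Cost at Q = 1,400: (46,550/1,400)×157 + (1,400/2)×31.7 = €5,220.25 + €22,190.00 = €27,410.25.
Excess = €27,410.25 − €21,525.55 = €5,884.70.

Extra cost ≈ €5,884.70 per year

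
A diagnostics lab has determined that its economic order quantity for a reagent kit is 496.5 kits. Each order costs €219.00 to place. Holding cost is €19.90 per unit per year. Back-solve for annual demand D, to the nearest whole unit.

The basic EOQ model gives Q* = √(2DS/H); rearrange for the unknown.
From Q* = √(2DS/H): D = Q*²H / (2S) = 496.5² × 19.9 / (2 × 219) = 11199.986.

D ≈ 11,200 kits per year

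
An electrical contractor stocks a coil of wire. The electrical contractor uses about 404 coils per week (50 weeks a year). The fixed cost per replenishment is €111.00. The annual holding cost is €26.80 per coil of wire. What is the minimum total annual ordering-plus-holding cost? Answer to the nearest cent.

TC* ≈ €10,962.75

Annual demand D = 404 × 50 = 20,200.
EOQ = √(2DS/H) = √(2 × 20,200 × 111 / 26.8) ≈ 409.06.
At Q*, ordering cost (D/Q*)S equals holding cost (Q*/2)H, each = √(DSH/2).
Minimum total = √(2DSH) = √(2 × 20,200 × 111 × 26.8) ≈ 10962.751.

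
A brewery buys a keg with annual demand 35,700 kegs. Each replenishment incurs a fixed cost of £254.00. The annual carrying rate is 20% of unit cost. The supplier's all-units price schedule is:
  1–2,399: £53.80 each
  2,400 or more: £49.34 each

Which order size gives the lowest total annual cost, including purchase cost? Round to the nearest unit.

Q* ≈ 2,400 kegs

Holding cost per unit per year at price C is H = 0.20·C.
Candidates are each tier's EOQ (if it falls in that tier) and each price-break quantity.
EOQ at £53.80 = 1298.3 (feasible in tier 1): TC = 35,700×£53.80 + (35,700/1298.3)×254 + (1298.3/2)×0.20×£53.80 = £1,934,629.22.
EOQ at £49.34 = 1355.7 < 2400, so use break Q=2400: TC = 35,700×£49.34 + (35,700/2400.0)×254 + (2400.0/2)×0.20×£49.34 = £1,777,057.85.
Lowest total cost is £1,777,057.85 at Q = 2400.0.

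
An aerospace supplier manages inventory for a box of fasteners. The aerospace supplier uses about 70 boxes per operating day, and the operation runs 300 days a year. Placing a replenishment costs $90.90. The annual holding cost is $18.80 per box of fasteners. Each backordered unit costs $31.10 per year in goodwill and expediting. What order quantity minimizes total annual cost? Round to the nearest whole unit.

Annual demand D = 70 × 300 = 21,000.
With planned backorders, Q* = √(2DS/H) · √((H+B)/B).
√(2DS/H) = √(2 × 21,000 × 90.9 / 18.8) = 450.638.
√((H+B)/B) = √((18.8+31.1)/31.1) = 1.2667.
Q* ≈ 570.818.

Q* ≈ 571 boxes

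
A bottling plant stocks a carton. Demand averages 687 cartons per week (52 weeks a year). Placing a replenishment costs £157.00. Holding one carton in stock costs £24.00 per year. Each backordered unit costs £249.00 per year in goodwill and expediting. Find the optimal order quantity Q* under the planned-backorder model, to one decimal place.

Q* ≈ 715.8 cartons

Annual demand D = 687 × 52 = 35,724.
With planned backorders, Q* = √(2DS/H) · √((H+B)/B).
√(2DS/H) = √(2 × 35,724 × 157 / 24) = 683.659.
√((H+B)/B) = √((24+249)/249) = 1.0471.
Q* ≈ 715.848.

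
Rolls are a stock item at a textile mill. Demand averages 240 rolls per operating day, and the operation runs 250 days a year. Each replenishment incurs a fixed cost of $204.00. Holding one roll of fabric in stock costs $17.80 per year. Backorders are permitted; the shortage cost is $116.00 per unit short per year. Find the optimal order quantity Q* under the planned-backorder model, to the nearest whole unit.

Q* ≈ 1,259 rolls

Annual demand D = 240 × 250 = 60,000.
With planned backorders, Q* = √(2DS/H) · √((H+B)/B).
√(2DS/H) = √(2 × 60,000 × 204 / 17.8) = 1172.724.
√((H+B)/B) = √((17.8+116)/116) = 1.0740.
Q* ≈ 1259.490.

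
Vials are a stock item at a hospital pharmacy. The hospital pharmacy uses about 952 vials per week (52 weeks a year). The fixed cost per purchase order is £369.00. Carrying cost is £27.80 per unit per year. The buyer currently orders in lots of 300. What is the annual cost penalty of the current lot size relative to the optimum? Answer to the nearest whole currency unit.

Annual demand D = 952 × 52 = 49,504.
EOQ = √(2DS/H) = √(2 × 49,504 × 369 / 27.8) ≈ 1146.37.
Cost at Q* = (D/Q*)S + (Q*/2)H = √(2DSH) ≈ £31,869.17.
Cost at Q = 300: (49,504/300)×369 + (300/2)×27.8 = £60,889.92 + £4,170.00 = £65,059.92.
Excess = £65,059.92 − £31,869.17 = £33,190.75.

Extra cost ≈ £33,191 per year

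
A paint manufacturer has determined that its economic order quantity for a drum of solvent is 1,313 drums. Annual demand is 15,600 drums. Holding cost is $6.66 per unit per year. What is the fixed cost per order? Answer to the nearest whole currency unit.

S ≈ $368

Squaring Q* = √(2DS/H) gives Q*² = 2DS/H.
From Q* = √(2DS/H): S = Q*²H / (2D) = 1,313² × 6.66 / (2 × 15,600) = 368.0011.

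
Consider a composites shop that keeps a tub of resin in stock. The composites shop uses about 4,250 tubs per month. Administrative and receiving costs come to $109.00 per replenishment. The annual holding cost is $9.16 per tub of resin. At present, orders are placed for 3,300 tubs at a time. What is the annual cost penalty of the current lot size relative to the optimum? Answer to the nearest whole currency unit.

Extra cost ≈ $6,707 per year

Annual demand D = 4,250 × 12 = 51,000.
EOQ = √(2DS/H) = √(2 × 51,000 × 109 / 9.16) ≈ 1101.71.
Cost at Q* = (D/Q*)S + (Q*/2)H = √(2DSH) ≈ $10,091.62.
Cost at Q = 3,300: (51,000/3,300)×109 + (3,300/2)×9.16 = $1,684.55 + $15,114.00 = $16,798.55.
Excess = $16,798.55 − $10,091.62 = $6,706.92.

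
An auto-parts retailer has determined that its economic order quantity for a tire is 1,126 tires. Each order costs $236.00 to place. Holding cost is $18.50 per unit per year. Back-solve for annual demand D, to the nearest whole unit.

Squaring Q* = √(2DS/H) gives Q*² = 2DS/H.
From Q* = √(2DS/H): D = Q*²H / (2S) = 1,126² × 18.5 / (2 × 236) = 49694.292.

D ≈ 49,694 tires per year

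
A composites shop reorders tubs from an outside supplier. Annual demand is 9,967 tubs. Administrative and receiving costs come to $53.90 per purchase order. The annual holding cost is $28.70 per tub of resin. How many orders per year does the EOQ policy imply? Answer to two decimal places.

EOQ = √(2DS/H) = √(2 × 9,967 × 53.9 / 28.7) ≈ 193.49.
Orders per year = D / Q* = 9,967 / 193.49 ≈ 51.513.

N ≈ 51.51 orders per year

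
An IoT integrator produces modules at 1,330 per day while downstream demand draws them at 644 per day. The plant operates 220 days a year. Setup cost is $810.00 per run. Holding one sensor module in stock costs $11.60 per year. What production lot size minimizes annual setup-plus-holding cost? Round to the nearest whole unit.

Q* ≈ 6,194 modules

Annual demand D = 644 × 220 = 141,680.
Production build-up factor (1 − d/p) = 1 − 644/1,330 = 0.5158.
Q* = √(2DS / (H(1 − d/p))) = √(2 × 141,680 × 810 / (11.6 × 0.5158)).
= √(229,521,600 / 5.9832) ≈ 6193.648.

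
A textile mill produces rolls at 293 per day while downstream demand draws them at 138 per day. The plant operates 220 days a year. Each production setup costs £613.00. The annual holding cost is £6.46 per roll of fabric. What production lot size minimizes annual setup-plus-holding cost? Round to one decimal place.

Q* ≈ 3,300.3 rolls

Annual demand D = 138 × 220 = 30,360.
Production build-up factor (1 − d/p) = 1 − 138/293 = 0.5290.
Q* = √(2DS / (H(1 − d/p))) = √(2 × 30,360 × 613 / (6.46 × 0.5290)).
= √(37,221,360 / 3.4174) ≈ 3300.257.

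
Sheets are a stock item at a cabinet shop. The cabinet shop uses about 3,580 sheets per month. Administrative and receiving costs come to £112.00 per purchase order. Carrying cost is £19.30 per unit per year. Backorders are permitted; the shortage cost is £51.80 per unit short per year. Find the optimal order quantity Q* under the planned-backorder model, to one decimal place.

Annual demand D = 3,580 × 12 = 42,960.
With planned backorders, Q* = √(2DS/H) · √((H+B)/B).
√(2DS/H) = √(2 × 42,960 × 112 / 19.3) = 706.118.
√((H+B)/B) = √((19.3+51.8)/51.8) = 1.1716.
Q* ≈ 827.270.

Q* ≈ 827.3 sheets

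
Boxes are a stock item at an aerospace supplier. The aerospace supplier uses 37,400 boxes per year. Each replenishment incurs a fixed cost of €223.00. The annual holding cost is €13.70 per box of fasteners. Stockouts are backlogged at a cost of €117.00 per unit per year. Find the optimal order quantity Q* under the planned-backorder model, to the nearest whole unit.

Q* ≈ 1,166 boxes

With planned backorders, Q* = √(2DS/H) · √((H+B)/B).
√(2DS/H) = √(2 × 37,400 × 223 / 13.7) = 1103.425.
√((H+B)/B) = √((13.7+117)/117) = 1.0569.
Q* ≈ 1166.240.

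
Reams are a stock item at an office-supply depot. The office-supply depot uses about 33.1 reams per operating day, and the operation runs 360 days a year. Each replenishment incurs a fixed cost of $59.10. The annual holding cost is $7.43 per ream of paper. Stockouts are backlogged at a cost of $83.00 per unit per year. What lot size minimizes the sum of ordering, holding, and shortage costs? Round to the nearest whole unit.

Q* ≈ 454 reams

Annual demand D = 33.1 × 360 = 11,916.
With planned backorders, Q* = √(2DS/H) · √((H+B)/B).
√(2DS/H) = √(2 × 11,916 × 59.1 / 7.43) = 435.391.
√((H+B)/B) = √((7.43+83)/83) = 1.0438.
Q* ≈ 454.461.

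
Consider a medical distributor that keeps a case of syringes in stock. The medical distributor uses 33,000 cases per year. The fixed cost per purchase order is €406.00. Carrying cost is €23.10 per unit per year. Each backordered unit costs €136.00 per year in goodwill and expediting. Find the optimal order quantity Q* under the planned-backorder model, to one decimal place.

Q* ≈ 1,164.9 cases

With planned backorders, Q* = √(2DS/H) · √((H+B)/B).
√(2DS/H) = √(2 × 33,000 × 406 / 23.1) = 1077.033.
√((H+B)/B) = √((23.1+136)/136) = 1.0816.
Q* ≈ 1164.916.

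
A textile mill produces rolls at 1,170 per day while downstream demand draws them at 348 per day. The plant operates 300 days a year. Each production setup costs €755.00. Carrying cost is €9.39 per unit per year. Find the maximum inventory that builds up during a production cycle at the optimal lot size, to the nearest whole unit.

I_max ≈ 3,434 rolls

Annual demand D = 348 × 300 = 104,400.
Production build-up factor (1 − d/p) = 1 − 348/1,170 = 0.7026.
Q* = √(2DS / (H(1 − d/p))) = √(2 × 104,400 × 755 / (9.39 × 0.7026)).
= √(157,644,000 / 6.5971) ≈ 4888.357.
Maximum inventory = Q*(1 − d/p) = 4888.357 × 0.7026 ≈ 3434.384.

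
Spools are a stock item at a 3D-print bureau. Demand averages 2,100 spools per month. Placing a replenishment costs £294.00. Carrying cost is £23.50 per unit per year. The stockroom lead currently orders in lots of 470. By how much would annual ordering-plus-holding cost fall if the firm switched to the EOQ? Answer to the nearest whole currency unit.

Annual demand D = 2,100 × 12 = 25,200.
EOQ = √(2DS/H) = √(2 × 25,200 × 294 / 23.5) ≈ 794.06.
Cost at Q* = (D/Q*)S + (Q*/2)H = √(2DSH) ≈ £18,660.48.
Cost at Q = 470: (25,200/470)×294 + (470/2)×23.5 = £15,763.40 + £5,522.50 = £21,285.90.
Excess = £21,285.90 − £18,660.48 = £2,625.42.

Extra cost ≈ £2,625 per year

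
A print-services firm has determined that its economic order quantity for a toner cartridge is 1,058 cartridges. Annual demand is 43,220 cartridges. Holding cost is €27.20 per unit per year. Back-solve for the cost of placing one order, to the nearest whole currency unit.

Invert the EOQ relation Q*² = 2DS/H.
From Q* = √(2DS/H): S = Q*²H / (2D) = 1,058² × 27.2 / (2 × 43,220) = 352.2293.

S ≈ €352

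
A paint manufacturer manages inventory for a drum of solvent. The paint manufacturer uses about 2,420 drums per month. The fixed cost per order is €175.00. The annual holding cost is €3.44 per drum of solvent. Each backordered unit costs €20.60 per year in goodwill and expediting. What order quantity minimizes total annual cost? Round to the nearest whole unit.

Annual demand D = 2,420 × 12 = 29,040.
With planned backorders, Q* = √(2DS/H) · √((H+B)/B).
√(2DS/H) = √(2 × 29,040 × 175 / 3.44) = 1718.910.
√((H+B)/B) = √((3.44+20.6)/20.6) = 1.0803.
Q* ≈ 1856.892.

Q* ≈ 1,857 drums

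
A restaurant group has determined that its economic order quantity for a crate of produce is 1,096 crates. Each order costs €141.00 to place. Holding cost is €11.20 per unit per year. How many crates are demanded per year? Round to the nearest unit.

The basic EOQ model gives Q* = √(2DS/H); rearrange for the unknown.
From Q* = √(2DS/H): D = Q*²H / (2S) = 1,096² × 11.2 / (2 × 141) = 47707.870.

D ≈ 47,708 crates per year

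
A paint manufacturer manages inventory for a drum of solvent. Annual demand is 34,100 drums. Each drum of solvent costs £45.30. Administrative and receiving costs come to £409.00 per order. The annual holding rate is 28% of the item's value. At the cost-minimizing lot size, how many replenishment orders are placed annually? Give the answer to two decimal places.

Holding cost H = 0.28 × £45.30 = £12.6840 per unit per year.
Q* = √(2DS/H) = √(2 × 34,100 × 409 / 12.684) ≈ 1482.95.
Orders per year = D / Q* = 34,100 / 1482.95 ≈ 22.995.

N ≈ 22.99 orders per year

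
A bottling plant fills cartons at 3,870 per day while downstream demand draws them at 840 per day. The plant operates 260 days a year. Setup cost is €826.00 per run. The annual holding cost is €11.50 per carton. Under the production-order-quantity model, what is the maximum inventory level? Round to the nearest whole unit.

Annual demand D = 840 × 260 = 218,400.
Production build-up factor (1 − d/p) = 1 − 840/3,870 = 0.7829.
Q* = √(2DS / (H(1 − d/p))) = √(2 × 218,400 × 826 / (11.5 × 0.7829)).
= √(360,796,800 / 9.0039) ≈ 6330.188.
Maximum inventory = Q*(1 − d/p) = 6330.188 × 0.7829 ≈ 4956.193.

I_max ≈ 4,956 cartons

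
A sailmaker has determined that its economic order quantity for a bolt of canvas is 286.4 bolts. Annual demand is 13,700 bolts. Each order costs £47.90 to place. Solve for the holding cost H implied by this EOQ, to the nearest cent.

Invert the EOQ relation Q*² = 2DS/H.
From Q* = √(2DS/H): H = 2DS / Q*² = 2 × 13,700 × 47.9 / 286.4² = 16.0007.

H ≈ £16.00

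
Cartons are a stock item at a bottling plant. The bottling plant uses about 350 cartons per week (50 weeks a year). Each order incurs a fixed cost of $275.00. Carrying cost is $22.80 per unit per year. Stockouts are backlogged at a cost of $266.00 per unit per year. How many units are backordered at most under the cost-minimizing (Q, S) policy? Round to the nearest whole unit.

S* ≈ 53 cartons

Annual demand D = 350 × 50 = 17,500.
With planned backorders, Q* = √(2DS/H) · √((H+B)/B).
√(2DS/H) = √(2 × 17,500 × 275 / 22.8) = 649.730.
√((H+B)/B) = √((22.8+266)/266) = 1.0420.
Q* ≈ 677.003.
S* = Q* · H/(H+B) = 677.003 × 22.8/288.8 ≈ 53.448.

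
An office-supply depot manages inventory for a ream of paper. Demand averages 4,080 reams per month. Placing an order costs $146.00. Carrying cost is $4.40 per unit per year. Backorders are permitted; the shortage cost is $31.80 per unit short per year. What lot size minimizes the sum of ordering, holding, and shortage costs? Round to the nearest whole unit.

Q* ≈ 1,923 reams

Annual demand D = 4,080 × 12 = 48,960.
With planned backorders, Q* = √(2DS/H) · √((H+B)/B).
√(2DS/H) = √(2 × 48,960 × 146 / 4.4) = 1802.544.
√((H+B)/B) = √((4.4+31.8)/31.8) = 1.0669.
Q* ≈ 1923.209.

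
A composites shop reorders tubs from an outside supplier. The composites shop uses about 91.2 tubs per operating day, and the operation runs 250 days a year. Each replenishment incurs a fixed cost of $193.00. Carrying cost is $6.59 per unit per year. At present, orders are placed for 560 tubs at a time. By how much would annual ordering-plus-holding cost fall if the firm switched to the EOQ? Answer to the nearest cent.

Annual demand D = 91.2 × 250 = 22,800.
EOQ = √(2DS/H) = √(2 × 22,800 × 193 / 6.59) ≈ 1155.63.
Cost at Q* = (D/Q*)S + (Q*/2)H = √(2DSH) ≈ $7,615.59.
Cost at Q = 560: (22,800/560)×193 + (560/2)×6.59 = $7,857.86 + $1,845.20 = $9,703.06.
Excess = $9,703.06 − $7,615.59 = $2,087.46.

Extra cost ≈ $2,087.46 per year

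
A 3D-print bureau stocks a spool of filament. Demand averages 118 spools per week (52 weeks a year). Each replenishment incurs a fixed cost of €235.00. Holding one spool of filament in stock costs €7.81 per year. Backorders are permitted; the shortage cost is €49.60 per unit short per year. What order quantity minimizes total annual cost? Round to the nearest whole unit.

Q* ≈ 654 spools

Annual demand D = 118 × 52 = 6,136.
With planned backorders, Q* = √(2DS/H) · √((H+B)/B).
√(2DS/H) = √(2 × 6,136 × 235 / 7.81) = 607.668.
√((H+B)/B) = √((7.81+49.6)/49.6) = 1.0759.
Q* ≈ 653.761.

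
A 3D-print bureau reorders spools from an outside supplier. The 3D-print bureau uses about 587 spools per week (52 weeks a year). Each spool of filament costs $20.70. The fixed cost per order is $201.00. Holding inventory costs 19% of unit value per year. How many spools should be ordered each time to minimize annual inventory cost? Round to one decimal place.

Q* ≈ 1,766.3 spools

Annual demand D = 587 × 52 = 30,524.
Holding cost H = 0.19 × $20.70 = $3.9330 per unit per year.
EOQ = √(2DS / H) = √(2 × 30,524 × 201 / 3.933).
= √(12,270,648 / 3.933) = √3,119,920.6712 ≈ 1766.330.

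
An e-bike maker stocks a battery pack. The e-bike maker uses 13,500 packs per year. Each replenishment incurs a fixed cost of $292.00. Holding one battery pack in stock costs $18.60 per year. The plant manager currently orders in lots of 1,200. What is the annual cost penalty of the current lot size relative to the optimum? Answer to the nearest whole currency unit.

Extra cost ≈ $2,335 per year

EOQ = √(2DS/H) = √(2 × 13,500 × 292 / 18.6) ≈ 651.05.
Cost at Q* = (D/Q*)S + (Q*/2)H = √(2DSH) ≈ $12,109.60.
Cost at Q = 1,200: (13,500/1,200)×292 + (1,200/2)×18.6 = $3,285.00 + $11,160.00 = $14,445.00.
Excess = $14,445.00 − $12,109.60 = $2,335.40.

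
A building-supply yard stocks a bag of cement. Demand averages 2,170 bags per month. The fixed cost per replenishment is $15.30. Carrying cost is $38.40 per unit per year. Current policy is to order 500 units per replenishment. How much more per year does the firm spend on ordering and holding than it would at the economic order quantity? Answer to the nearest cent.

Annual demand D = 2,170 × 12 = 26,040.
EOQ = √(2DS/H) = √(2 × 26,040 × 15.3 / 38.4) ≈ 144.05.
Cost at Q* = (D/Q*)S + (Q*/2)H = √(2DSH) ≈ $5,531.55.
Cost at Q = 500: (26,040/500)×15.3 + (500/2)×38.4 = $796.82 + $9,600.00 = $10,396.82.
Excess = $10,396.82 − $5,531.55 = $4,865.27.

Extra cost ≈ $4,865.27 per year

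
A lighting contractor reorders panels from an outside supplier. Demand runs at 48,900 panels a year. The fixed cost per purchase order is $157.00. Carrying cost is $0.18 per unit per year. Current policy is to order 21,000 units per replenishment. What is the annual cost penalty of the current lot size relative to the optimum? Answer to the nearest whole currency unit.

Extra cost ≈ $593 per year

EOQ = √(2DS/H) = √(2 × 48,900 × 157 / 0.18) ≈ 9235.98.
Cost at Q* = (D/Q*)S + (Q*/2)H = √(2DSH) ≈ $1,662.48.
Cost at Q = 21,000: (48,900/21,000)×157 + (21,000/2)×0.18 = $365.59 + $1,890.00 = $2,255.59.
Excess = $2,255.59 − $1,662.48 = $593.11.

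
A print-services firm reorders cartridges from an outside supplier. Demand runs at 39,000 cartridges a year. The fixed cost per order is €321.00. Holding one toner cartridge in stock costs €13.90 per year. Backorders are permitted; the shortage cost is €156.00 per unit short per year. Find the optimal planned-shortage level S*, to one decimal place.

With planned backorders, Q* = √(2DS/H) · √((H+B)/B).
√(2DS/H) = √(2 × 39,000 × 321 / 13.9) = 1342.123.
√((H+B)/B) = √((13.9+156)/156) = 1.0436.
Q* ≈ 1400.641.
S* = Q* · H/(H+B) = 1400.641 × 13.9/169.9 ≈ 114.590.

S* ≈ 114.6 cartridges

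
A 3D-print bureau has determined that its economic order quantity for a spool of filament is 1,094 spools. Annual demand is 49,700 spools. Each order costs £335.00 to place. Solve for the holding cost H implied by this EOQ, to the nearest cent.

H ≈ £27.82

Squaring Q* = √(2DS/H) gives Q*² = 2DS/H.
From Q* = √(2DS/H): H = 2DS / Q*² = 2 × 49,700 × 335 / 1,094² = 27.8225.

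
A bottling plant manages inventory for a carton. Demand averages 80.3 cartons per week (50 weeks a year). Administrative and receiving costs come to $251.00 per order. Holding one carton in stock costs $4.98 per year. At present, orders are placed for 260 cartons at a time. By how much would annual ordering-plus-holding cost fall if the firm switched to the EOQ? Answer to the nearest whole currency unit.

Extra cost ≈ $1,355 per year

Annual demand D = 80.3 × 50 = 4,015.
EOQ = √(2DS/H) = √(2 × 4,015 × 251 / 4.98) ≈ 636.18.
Cost at Q* = (D/Q*)S + (Q*/2)H = √(2DSH) ≈ $3,168.18.
Cost at Q = 260: (4,015/260)×251 + (260/2)×4.98 = $3,876.02 + $647.40 = $4,523.42.
Excess = $4,523.42 − $3,168.18 = $1,355.24.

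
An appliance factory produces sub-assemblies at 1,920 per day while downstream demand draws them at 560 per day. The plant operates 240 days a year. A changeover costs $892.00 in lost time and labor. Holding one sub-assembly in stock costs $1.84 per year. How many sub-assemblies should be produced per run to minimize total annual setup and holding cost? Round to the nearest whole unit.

Annual demand D = 560 × 240 = 134,400.
Production build-up factor (1 − d/p) = 1 − 560/1,920 = 0.7083.
Q* = √(2DS / (H(1 − d/p))) = √(2 × 134,400 × 892 / (1.84 × 0.7083)).
= √(239,769,600 / 1.3033) ≈ 13563.423.

Q* ≈ 13,563 sub-assemblies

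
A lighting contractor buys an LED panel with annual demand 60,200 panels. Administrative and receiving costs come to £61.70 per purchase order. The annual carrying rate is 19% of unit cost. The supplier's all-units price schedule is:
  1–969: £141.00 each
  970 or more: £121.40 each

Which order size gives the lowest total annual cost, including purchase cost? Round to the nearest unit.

Q* ≈ 970 panels

Holding cost per unit per year at price C is H = 0.19·C.
For each price level, check whether its EOQ is feasible; otherwise the best quantity at that price is the breakpoint.
EOQ at £141.00 = 526.6 (feasible in tier 1): TC = 60,200×£141.00 + (60,200/526.6)×61.7 + (526.6/2)×0.19×£141.00 = £8,502,307.24.
EOQ at £121.40 = 567.5 < 970, so use break Q=970: TC = 60,200×£121.40 + (60,200/970.0)×61.7 + (970.0/2)×0.19×£121.40 = £7,323,296.23.
Lowest total cost is £7,323,296.23 at Q = 970.0.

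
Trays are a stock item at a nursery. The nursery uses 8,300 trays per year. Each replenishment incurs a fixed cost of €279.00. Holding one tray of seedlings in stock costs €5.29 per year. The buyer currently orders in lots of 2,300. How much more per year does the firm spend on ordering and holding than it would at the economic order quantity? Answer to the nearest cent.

Extra cost ≈ €2,140.57 per year

EOQ = √(2DS/H) = √(2 × 8,300 × 279 / 5.29) ≈ 935.68.
Cost at Q* = (D/Q*)S + (Q*/2)H = √(2DSH) ≈ €4,949.76.
Cost at Q = 2,300: (8,300/2,300)×279 + (2,300/2)×5.29 = €1,006.83 + €6,083.50 = €7,090.33.
Excess = €7,090.33 − €4,949.76 = €2,140.57.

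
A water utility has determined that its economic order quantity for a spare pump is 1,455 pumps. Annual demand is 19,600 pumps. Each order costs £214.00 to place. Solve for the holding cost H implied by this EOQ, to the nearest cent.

The basic EOQ model gives Q* = √(2DS/H); rearrange for the unknown.
From Q* = √(2DS/H): H = 2DS / Q*² = 2 × 19,600 × 214 / 1,455² = 3.9625.

H ≈ £3.96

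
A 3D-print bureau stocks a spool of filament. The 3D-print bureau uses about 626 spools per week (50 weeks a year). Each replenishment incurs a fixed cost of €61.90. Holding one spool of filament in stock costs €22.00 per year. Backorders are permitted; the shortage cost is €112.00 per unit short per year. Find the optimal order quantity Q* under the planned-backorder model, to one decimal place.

Annual demand D = 626 × 50 = 31,300.
With planned backorders, Q* = √(2DS/H) · √((H+B)/B).
√(2DS/H) = √(2 × 31,300 × 61.9 / 22) = 419.683.
√((H+B)/B) = √((22+112)/112) = 1.0938.
Q* ≈ 459.055.

Q* ≈ 459.1 spools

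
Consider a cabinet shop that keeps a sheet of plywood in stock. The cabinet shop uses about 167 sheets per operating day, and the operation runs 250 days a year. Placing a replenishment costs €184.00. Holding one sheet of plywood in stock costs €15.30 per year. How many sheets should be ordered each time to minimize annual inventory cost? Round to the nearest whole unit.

Q* ≈ 1,002 sheets

Annual demand D = 167 × 250 = 41,750.
EOQ = √(2DS / H) = √(2 × 41,750 × 184 / 15.3).
= √(15,364,000 / 15.3) = √1,004,183.0065 ≈ 1002.089.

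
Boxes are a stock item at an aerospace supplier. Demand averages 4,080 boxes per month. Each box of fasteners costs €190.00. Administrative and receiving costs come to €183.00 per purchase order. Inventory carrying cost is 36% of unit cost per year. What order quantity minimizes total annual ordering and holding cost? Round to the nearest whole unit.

Q* ≈ 512 boxes

Annual demand D = 4,080 × 12 = 48,960.
Holding cost H = 0.36 × €190.00 = €68.4000 per unit per year.
EOQ = √(2DS / H) = √(2 × 48,960 × 183 / 68.4).
= √(17,919,360 / 68.4) = √261,978.9474 ≈ 511.839.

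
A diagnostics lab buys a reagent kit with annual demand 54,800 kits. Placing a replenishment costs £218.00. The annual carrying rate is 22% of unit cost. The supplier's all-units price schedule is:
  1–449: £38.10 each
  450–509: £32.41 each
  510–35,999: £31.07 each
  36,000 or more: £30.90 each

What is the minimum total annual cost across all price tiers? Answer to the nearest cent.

TC* ≈ £1,715,415.55

Holding cost per unit per year at price C is H = 0.22·C.
For each price level, check whether its EOQ is feasible; otherwise the best quantity at that price is the breakpoint.
Tier 1 (£38.10): EOQ = 1688.3 exceeds tier's upper bound 449, so this tier is dominated.
Tier 2 (£32.41): EOQ = 1830.6 exceeds tier's upper bound 509, so this tier is dominated.
EOQ at £31.07 = 1869.6 (feasible in tier 3): TC = 54,800×£31.07 + (54,800/1869.6)×218 + (1869.6/2)×0.22×£31.07 = £1,715,415.55.
EOQ at £30.90 = 1874.7 < 36000, so use break Q=36000: TC = 54,800×£30.90 + (54,800/36000.0)×218 + (36000.0/2)×0.22×£30.90 = £1,816,015.84.
Lowest total cost among the candidates is at Q = 1869.6.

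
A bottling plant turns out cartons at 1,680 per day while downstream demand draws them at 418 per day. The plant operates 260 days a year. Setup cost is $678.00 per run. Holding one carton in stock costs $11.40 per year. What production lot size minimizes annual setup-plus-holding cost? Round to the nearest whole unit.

Annual demand D = 418 × 260 = 108,680.
Production build-up factor (1 − d/p) = 1 − 418/1,680 = 0.7512.
Q* = √(2DS / (H(1 − d/p))) = √(2 × 108,680 × 678 / (11.4 × 0.7512)).
= √(147,370,080 / 8.5636) ≈ 4148.367.

Q* ≈ 4,148 cartons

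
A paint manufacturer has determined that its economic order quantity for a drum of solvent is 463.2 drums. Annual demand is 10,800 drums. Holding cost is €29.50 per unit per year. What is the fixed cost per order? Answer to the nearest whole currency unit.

S ≈ €293

Invert the EOQ relation Q*² = 2DS/H.
From Q* = √(2DS/H): S = Q*²H / (2D) = 463.2² × 29.5 / (2 × 10,800) = 293.0255.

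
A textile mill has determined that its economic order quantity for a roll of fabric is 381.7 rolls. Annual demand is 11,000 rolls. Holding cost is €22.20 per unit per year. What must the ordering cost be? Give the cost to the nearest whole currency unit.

S ≈ €147

The basic EOQ model gives Q* = √(2DS/H); rearrange for the unknown.
From Q* = √(2DS/H): S = Q*²H / (2D) = 381.7² × 22.2 / (2 × 11,000) = 147.0194.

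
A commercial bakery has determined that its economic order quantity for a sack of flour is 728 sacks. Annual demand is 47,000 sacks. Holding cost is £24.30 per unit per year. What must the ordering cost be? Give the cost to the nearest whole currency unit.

S ≈ £137

The basic EOQ model gives Q* = √(2DS/H); rearrange for the unknown.
From Q* = √(2DS/H): S = Q*²H / (2D) = 728² × 24.3 / (2 × 47,000) = 137.0065.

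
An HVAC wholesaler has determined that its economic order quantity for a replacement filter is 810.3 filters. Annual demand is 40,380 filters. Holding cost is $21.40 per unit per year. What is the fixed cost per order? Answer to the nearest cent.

S ≈ $173.98

The basic EOQ model gives Q* = √(2DS/H); rearrange for the unknown.
From Q* = √(2DS/H): S = Q*²H / (2D) = 810.3² × 21.4 / (2 × 40,380) = 173.9839.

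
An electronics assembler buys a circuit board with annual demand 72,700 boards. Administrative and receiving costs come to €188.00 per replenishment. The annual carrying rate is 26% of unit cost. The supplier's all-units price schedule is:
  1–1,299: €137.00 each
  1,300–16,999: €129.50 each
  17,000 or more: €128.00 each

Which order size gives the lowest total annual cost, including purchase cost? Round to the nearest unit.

Holding cost per unit per year at price C is H = 0.26·C.
Evaluate total cost at each tier's feasible EOQ or, if the EOQ is below the tier, at the tier's minimum quantity.
EOQ at €137.00 = 876.0 (feasible in tier 1): TC = 72,700×€137.00 + (72,700/876.0)×188 + (876.0/2)×0.26×€137.00 = €9,991,103.84.
EOQ at €129.50 = 901.0 < 1300, so use break Q=1300: TC = 72,700×€129.50 + (72,700/1300.0)×188 + (1300.0/2)×0.26×€129.50 = €9,447,049.04.
EOQ at €128.00 = 906.3 < 17000, so use break Q=17000: TC = 72,700×€128.00 + (72,700/17000.0)×188 + (17000.0/2)×0.26×€128.00 = €9,589,283.98.
Lowest total cost is €9,447,049.04 at Q = 1300.0.

Q* ≈ 1,300 boards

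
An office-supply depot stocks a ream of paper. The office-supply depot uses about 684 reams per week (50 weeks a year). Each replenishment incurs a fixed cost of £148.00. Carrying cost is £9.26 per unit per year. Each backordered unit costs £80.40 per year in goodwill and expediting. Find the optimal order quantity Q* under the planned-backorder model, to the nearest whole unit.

Q* ≈ 1,104 reams

Annual demand D = 684 × 50 = 34,200.
With planned backorders, Q* = √(2DS/H) · √((H+B)/B).
√(2DS/H) = √(2 × 34,200 × 148 / 9.26) = 1045.571.
√((H+B)/B) = √((9.26+80.4)/80.4) = 1.0560.
Q* ≈ 1104.142.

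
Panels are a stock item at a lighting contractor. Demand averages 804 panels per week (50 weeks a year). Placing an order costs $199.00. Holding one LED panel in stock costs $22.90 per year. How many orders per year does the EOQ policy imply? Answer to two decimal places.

N ≈ 48.09 orders per year

Annual demand D = 804 × 50 = 40,200.
The optimal lot size = √(2DS/H) = √(2 × 40,200 × 199 / 22.9) ≈ 835.87.
Orders per year = D / Q* = 40,200 / 835.87 ≈ 48.094.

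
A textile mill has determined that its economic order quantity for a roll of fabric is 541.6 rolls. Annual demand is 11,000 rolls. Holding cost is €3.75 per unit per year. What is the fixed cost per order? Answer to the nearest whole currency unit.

Squaring Q* = √(2DS/H) gives Q*² = 2DS/H.
From Q* = √(2DS/H): S = Q*²H / (2D) = 541.6² × 3.75 / (2 × 11,000) = 49.9995.

S ≈ €50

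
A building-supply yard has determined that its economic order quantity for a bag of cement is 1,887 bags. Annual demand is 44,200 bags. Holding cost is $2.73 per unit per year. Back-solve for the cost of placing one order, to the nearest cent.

Squaring Q* = √(2DS/H) gives Q*² = 2DS/H.
From Q* = √(2DS/H): S = Q*²H / (2D) = 1,887² × 2.73 / (2 × 44,200) = 109.9649.

S ≈ $109.96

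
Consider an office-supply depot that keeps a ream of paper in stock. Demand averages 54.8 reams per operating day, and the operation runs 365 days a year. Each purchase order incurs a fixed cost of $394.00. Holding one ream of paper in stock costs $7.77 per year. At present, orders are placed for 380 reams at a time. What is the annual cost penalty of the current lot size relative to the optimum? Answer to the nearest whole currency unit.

Extra cost ≈ $11,149 per year

Annual demand D = 54.8 × 365 = 20,002.
EOQ = √(2DS/H) = √(2 × 20,002 × 394 / 7.77) ≈ 1424.26.
Cost at Q* = (D/Q*)S + (Q*/2)H = √(2DSH) ≈ $11,066.50.
Cost at Q = 380: (20,002/380)×394 + (380/2)×7.77 = $20,738.92 + $1,476.30 = $22,215.22.
Excess = $22,215.22 − $11,066.50 = $11,148.71.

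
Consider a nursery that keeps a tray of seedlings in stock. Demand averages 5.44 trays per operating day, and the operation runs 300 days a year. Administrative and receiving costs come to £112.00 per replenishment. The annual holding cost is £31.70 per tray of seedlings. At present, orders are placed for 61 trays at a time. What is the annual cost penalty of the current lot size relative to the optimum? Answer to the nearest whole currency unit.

Extra cost ≈ £559 per year

Annual demand D = 5.44 × 300 = 1,632.
EOQ = √(2DS/H) = √(2 × 1,632 × 112 / 31.7) ≈ 107.39.
Cost at Q* = (D/Q*)S + (Q*/2)H = √(2DSH) ≈ £3,404.19.
Cost at Q = 61: (1,632/61)×112 + (61/2)×31.7 = £2,996.46 + £966.85 = £3,963.31.
Excess = £3,963.31 − £3,404.19 = £559.12.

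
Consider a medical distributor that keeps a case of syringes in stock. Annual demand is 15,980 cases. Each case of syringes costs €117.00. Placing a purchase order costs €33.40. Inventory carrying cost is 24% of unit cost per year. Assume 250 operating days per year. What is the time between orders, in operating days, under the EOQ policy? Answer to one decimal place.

Holding cost H = 0.24 × €117.00 = €28.0800 per unit per year.
EOQ = √(2DS/H) = √(2 × 15,980 × 33.4 / 28.08) ≈ 194.97.
Cycle time = Q*/D × 250 = 194.97 / 15,980 × 250 ≈ 3.050 days.

T ≈ 3.1 days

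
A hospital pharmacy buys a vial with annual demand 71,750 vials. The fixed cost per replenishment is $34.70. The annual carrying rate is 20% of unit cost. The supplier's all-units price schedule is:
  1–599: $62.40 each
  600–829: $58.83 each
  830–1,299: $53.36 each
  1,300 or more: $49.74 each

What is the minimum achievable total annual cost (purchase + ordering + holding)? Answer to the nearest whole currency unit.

Holding cost per unit per year at price C is H = 0.20·C.
Evaluate total cost at each tier's feasible EOQ or, if the EOQ is below the tier, at the tier's minimum quantity.
Tier 1 ($62.40): EOQ = 631.7 exceeds tier's upper bound 599, so this tier is dominated.
EOQ at $58.83 = 650.5 (feasible in tier 2): TC = 71,750×$58.83 + (71,750/650.5)×34.7 + (650.5/2)×0.20×$58.83 = $4,228,706.79.
EOQ at $53.36 = 683.1 < 830, so use break Q=830: TC = 71,750×$53.36 + (71,750/830.0)×34.7 + (830.0/2)×0.20×$53.36 = $3,836,008.55.
EOQ at $49.74 = 707.5 < 1300, so use break Q=1300: TC = 71,750×$49.74 + (71,750/1300.0)×34.7 + (1300.0/2)×0.20×$49.74 = $3,577,226.37.
Lowest total cost among the candidates is at Q = 1300.0.

TC* ≈ $3,577,226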